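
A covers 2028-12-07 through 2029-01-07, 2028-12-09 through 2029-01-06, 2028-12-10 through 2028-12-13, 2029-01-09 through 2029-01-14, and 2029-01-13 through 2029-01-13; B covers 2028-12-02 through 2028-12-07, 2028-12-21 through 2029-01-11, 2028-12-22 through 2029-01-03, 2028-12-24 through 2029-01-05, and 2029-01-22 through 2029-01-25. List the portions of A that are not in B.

2028-12-08 through 2028-12-20, 2029-01-12 through 2029-01-14

A, merged: 2028-12-07 through 2029-01-07, 2029-01-09 through 2029-01-14.
B, merged: 2028-12-02 through 2028-12-07, 2028-12-21 through 2029-01-11, 2029-01-22 through 2029-01-25.
2028-12-07 through 2029-01-07 \ B = 2028-12-08 through 2028-12-20.
2029-01-09 through 2029-01-14 \ B = 2029-01-12 through 2029-01-14.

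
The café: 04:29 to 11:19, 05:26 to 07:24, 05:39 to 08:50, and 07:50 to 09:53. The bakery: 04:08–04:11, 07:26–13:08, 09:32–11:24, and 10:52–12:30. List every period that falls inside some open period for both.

First set merges to 04:29-11:19.
Second set merges to 04:08-04:11, 07:26-13:08.
04:29-11:19 meets the second set on 07:26-11:19.

07:26-11:19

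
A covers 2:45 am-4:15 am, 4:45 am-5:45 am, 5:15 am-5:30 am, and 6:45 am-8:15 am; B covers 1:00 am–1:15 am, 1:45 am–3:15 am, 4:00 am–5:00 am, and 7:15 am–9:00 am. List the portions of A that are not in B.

A, merged: 2:45 am–4:15 am, 4:45 am–5:45 am, 6:45 am–8:15 am.
2:45 am–4:15 am with B removed leaves 3:15 am–4:00 am.
4:45 am–5:45 am with B removed leaves 5:00 am–5:45 am.
6:45 am–8:15 am with B removed leaves 6:45 am–7:15 am.

3:15 am–4:00 am, 5:00 am–5:45 am, 6:45 am–7:15 am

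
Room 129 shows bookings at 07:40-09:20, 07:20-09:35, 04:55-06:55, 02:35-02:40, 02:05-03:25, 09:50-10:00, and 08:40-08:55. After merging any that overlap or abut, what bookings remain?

Sort by start: 02:05–03:25, 02:35–02:40, 04:55–06:55, 07:20–09:35, 07:40–09:20, 08:40–08:55, 09:50–10:00.
02:35–02:40 overlaps/touches 02:05–03:25 → extend to 02:05–03:25.
04:55–06:55 is disjoint → start new block.
07:20–09:35 is disjoint → start new block.
07:40–09:20 overlaps/touches 07:20–09:35 → extend to 07:20–09:35.
08:40–08:55 overlaps/touches 07:20–09:35 → extend to 07:20–09:35.
09:50–10:00 is disjoint → start new block.

02:05–03:25, 04:55–06:55, 07:20–09:35, 09:50–10:00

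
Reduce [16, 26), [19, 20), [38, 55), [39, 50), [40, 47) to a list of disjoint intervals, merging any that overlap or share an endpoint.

[19, 20) overlaps/touches [16, 26) → extend to [16, 26).
[38, 55) is disjoint → start new block.
[39, 50) overlaps/touches [38, 55) → extend to [38, 55).
[40, 47) overlaps/touches [38, 55) → extend to [38, 55).

[16, 26) ∪ [38, 55)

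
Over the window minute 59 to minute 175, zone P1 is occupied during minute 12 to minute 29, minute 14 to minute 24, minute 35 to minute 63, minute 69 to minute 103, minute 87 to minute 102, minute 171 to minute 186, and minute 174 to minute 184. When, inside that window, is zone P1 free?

minute 63 to minute 69, minute 103 to minute 171

The merged coverage is minute 12 to minute 29, minute 35 to minute 63, minute 69 to minute 103, minute 171 to minute 186.
Complement within minute 59 to minute 175: minute 63 to minute 69, minute 103 to minute 171.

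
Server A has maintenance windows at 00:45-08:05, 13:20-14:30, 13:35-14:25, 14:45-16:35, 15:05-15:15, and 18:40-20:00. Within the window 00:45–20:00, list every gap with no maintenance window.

The merged coverage is 00:45–08:05, 13:20–14:30, 14:45–16:35, 18:40–20:00.
Complement within 00:45–20:00: 08:05–13:20, 14:30–14:45, 16:35–18:40.

08:05–13:20, 14:30–14:45, 16:35–18:40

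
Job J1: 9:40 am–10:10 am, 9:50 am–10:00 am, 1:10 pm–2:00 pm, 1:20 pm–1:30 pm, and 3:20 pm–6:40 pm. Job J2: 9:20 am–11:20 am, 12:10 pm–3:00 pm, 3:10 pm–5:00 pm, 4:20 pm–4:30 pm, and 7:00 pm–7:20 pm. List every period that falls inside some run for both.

First set merges to 9:40 am–10:10 am, 1:10 pm–2:00 pm, 3:20 pm–6:40 pm.
Second set merges to 9:20 am–11:20 am, 12:10 pm–3:00 pm, 3:10 pm–5:00 pm, 7:00 pm–7:20 pm.
9:40 am–10:10 am overlaps B on 9:40 am–10:10 am.
1:10 pm–2:00 pm overlaps B on 1:10 pm–2:00 pm.
3:20 pm–6:40 pm overlaps B on 3:20 pm–5:00 pm.

9:40 am–10:10 am, 1:10 pm–2:00 pm, 3:20 pm–5:00 pm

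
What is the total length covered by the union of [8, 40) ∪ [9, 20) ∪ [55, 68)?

Merged: [8, 40), [55, 68).
Lengths: 32 + 13 = 45.

45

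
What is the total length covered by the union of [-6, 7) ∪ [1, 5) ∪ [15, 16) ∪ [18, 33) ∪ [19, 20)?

29

Merged: [-6, 7), [15, 16), [18, 33).
Lengths: 13 + 1 + 15 = 29.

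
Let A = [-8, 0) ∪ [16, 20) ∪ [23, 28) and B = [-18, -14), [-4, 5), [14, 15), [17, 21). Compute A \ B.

[-8, -4) ∪ [16, 17) ∪ [23, 28)

[-8, 0) minus B → [-8, -4).
[16, 20) minus B → [16, 17).
[23, 28): no B overlap → unchanged.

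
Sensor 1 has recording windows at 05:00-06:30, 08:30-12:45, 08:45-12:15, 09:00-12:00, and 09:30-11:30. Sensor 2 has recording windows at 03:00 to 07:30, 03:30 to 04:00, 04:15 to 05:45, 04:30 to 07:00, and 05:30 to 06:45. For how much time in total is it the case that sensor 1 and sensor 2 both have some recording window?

1 h 30 min

Merge the first list: 05:00–06:30, 08:30–12:45.
Merge the second list: 03:00–07:30.
A ∩ B = 05:00–06:30.
Total: 1 h 30 min.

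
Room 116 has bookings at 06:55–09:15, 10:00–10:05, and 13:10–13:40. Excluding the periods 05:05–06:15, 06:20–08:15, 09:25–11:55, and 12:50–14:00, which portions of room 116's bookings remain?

06:55–09:15 with B removed leaves 08:15–09:15.
10:00–10:05 lies entirely inside B → drops out.
13:10–13:40 lies entirely inside B → drops out.

08:15–09:15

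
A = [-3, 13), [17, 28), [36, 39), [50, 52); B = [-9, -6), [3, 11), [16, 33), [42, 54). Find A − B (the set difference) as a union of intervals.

[-3, 13) with B removed leaves [-3, 3), [11, 13).
[17, 28) lies entirely inside B → drops out.
[36, 39) is untouched.
[50, 52) lies entirely inside B → drops out.

[-3, 3) ∪ [11, 13) ∪ [36, 39)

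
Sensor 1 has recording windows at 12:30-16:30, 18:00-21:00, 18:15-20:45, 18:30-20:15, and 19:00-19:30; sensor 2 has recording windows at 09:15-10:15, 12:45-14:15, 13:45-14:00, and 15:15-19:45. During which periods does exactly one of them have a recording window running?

09:15–10:15, 12:30–12:45, 14:15–15:15, 16:30–18:00, 19:45–21:00

A, merged: 12:30–16:30, 18:00–21:00.
B, merged: 09:15–10:15, 12:45–14:15, 15:15–19:45.
A but not B: 12:30–12:45, 14:15–15:15, 19:45–21:00.
B but not A: 09:15–10:15, 16:30–18:00.
Combining gives A △ B.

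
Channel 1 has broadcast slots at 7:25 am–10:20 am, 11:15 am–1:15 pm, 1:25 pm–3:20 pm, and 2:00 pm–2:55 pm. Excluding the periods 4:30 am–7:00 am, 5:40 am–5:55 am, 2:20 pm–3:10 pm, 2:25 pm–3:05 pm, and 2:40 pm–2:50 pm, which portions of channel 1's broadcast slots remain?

Merge the first list: 7:25 am–10:20 am, 11:15 am–1:15 pm, 1:25 pm–3:20 pm.
Merge the second list: 4:30 am–7:00 am, 2:20 pm–3:10 pm.
7:25 am–10:20 am: nothing removed.
11:15 am–1:15 pm: nothing removed.
1:25 pm–3:20 pm \ B = 1:25 pm–2:20 pm, 3:10 pm–3:20 pm.

7:25 am–10:20 am, 11:15 am–1:15 pm, 1:25 pm–2:20 pm, 3:10 pm–3:20 pm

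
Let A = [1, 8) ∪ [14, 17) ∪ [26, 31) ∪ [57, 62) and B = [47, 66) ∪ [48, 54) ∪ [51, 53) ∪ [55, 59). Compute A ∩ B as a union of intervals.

Second set merges to [47, 66).
[1, 8) meets no B interval.
[14, 17) meets no B interval.
[26, 31) meets no B interval.
[57, 62) ∩ B → [57, 62).

[57, 62)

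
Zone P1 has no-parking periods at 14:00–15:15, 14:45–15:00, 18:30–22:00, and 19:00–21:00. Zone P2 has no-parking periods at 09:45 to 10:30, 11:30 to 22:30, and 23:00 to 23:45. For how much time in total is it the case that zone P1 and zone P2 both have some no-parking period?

4 h 45 min

Merge the first list: 14:00-15:15, 18:30-22:00.
A ∩ B = 14:00-15:15, 18:30-22:00.
Total: 1 h 15 min + 3 h 30 min = 4 h 45 min.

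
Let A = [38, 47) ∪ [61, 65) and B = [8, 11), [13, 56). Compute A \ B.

[38, 47) lies entirely inside B → drops out.
[61, 65) is untouched.

[61, 65)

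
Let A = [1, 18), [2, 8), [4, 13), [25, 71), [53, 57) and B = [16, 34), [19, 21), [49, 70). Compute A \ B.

[1, 16) ∪ [34, 49) ∪ [70, 71)

A, merged: [1, 18), [25, 71).
B, merged: [16, 34), [49, 70).
[1, 18) \ B = [1, 16).
[25, 71) \ B = [34, 49), [70, 71).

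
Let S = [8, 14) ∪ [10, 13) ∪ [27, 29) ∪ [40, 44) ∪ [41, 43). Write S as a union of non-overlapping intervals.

[8, 14) ∪ [27, 29) ∪ [40, 44)

[10, 13) overlaps/touches [8, 14) → extend to [8, 14).
[27, 29) is disjoint → start new block.
[40, 44) is disjoint → start new block.
[41, 43) overlaps/touches [40, 44) → extend to [40, 44).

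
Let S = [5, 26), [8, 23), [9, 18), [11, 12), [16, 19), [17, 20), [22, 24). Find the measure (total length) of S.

21

Merged: [5, 26).
Length: 21.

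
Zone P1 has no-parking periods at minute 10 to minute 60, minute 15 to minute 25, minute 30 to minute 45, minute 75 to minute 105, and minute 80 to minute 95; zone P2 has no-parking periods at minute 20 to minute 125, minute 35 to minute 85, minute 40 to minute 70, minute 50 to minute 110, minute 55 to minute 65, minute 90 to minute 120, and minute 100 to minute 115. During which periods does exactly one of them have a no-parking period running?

First set merges to minute 10 to minute 60, minute 75 to minute 105.
Second set merges to minute 20 to minute 125.
A but not B: minute 10 to minute 20.
B but not A: minute 60 to minute 75, minute 105 to minute 125.
Combining gives A △ B.

minute 10 to minute 20, minute 60 to minute 75, minute 105 to minute 125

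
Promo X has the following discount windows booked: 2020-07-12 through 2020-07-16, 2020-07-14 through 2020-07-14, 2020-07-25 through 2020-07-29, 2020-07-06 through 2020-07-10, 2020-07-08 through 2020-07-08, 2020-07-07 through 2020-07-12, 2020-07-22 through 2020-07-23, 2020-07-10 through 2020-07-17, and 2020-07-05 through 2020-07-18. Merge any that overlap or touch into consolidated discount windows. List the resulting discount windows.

2020-07-05 through 2020-07-18, 2020-07-22 through 2020-07-23, 2020-07-25 through 2020-07-29

Sort by start: 2020-07-05 through 2020-07-18, 2020-07-06 through 2020-07-10, 2020-07-07 through 2020-07-12, 2020-07-08 through 2020-07-08, 2020-07-10 through 2020-07-17, 2020-07-12 through 2020-07-16, 2020-07-14 through 2020-07-14, 2020-07-22 through 2020-07-23, 2020-07-25 through 2020-07-29.
2020-07-06 through 2020-07-10 overlaps/touches 2020-07-05 through 2020-07-18 → extend to 2020-07-05 through 2020-07-18.
2020-07-07 through 2020-07-12 overlaps/touches 2020-07-05 through 2020-07-18 → extend to 2020-07-05 through 2020-07-18.
2020-07-08 through 2020-07-08 overlaps/touches 2020-07-05 through 2020-07-18 → extend to 2020-07-05 through 2020-07-18.
2020-07-10 through 2020-07-17 overlaps/touches 2020-07-05 through 2020-07-18 → extend to 2020-07-05 through 2020-07-18.
2020-07-12 through 2020-07-16 overlaps/touches 2020-07-05 through 2020-07-18 → extend to 2020-07-05 through 2020-07-18.
2020-07-14 through 2020-07-14 overlaps/touches 2020-07-05 through 2020-07-18 → extend to 2020-07-05 through 2020-07-18.
2020-07-22 through 2020-07-23 is disjoint → start new block.
2020-07-25 through 2020-07-29 is disjoint → start new block.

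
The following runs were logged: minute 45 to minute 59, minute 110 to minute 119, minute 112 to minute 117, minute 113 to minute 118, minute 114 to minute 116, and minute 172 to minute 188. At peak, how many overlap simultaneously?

Walk the sorted start/end points keeping a running depth.
The depth first hits 4 at minute 114.

4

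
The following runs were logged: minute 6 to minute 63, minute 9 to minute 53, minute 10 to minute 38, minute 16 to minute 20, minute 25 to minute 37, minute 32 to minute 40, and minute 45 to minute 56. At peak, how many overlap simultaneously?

5

Walk the sorted start/end points keeping a running depth.
The depth first hits 5 at minute 32.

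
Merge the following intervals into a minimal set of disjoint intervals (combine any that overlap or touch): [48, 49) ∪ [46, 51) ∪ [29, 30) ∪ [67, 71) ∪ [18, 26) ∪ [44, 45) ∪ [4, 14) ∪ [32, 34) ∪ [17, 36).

[4, 14) ∪ [17, 36) ∪ [44, 45) ∪ [46, 51) ∪ [67, 71)

Sort by start: [4, 14), [17, 36), [18, 26), [29, 30), [32, 34), [44, 45), [46, 51), [48, 49), [67, 71).
[17, 36) is disjoint → start new block.
[18, 26) overlaps/touches [17, 36) → extend to [17, 36).
[29, 30) overlaps/touches [17, 36) → extend to [17, 36).
[32, 34) overlaps/touches [17, 36) → extend to [17, 36).
[44, 45) is disjoint → start new block.
[46, 51) is disjoint → start new block.
[48, 49) overlaps/touches [46, 51) → extend to [46, 51).
[67, 71) is disjoint → start new block.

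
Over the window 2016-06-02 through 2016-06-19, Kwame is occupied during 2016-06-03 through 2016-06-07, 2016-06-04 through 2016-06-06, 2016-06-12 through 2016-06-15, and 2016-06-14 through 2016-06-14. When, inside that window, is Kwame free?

Covered (merged): 2016-06-03 through 2016-06-07, 2016-06-12 through 2016-06-15.
Uncovered inside 2016-06-02 through 2016-06-19: 2016-06-02 through 2016-06-02, 2016-06-08 through 2016-06-11, 2016-06-16 through 2016-06-19.

2016-06-02 through 2016-06-02, 2016-06-08 through 2016-06-11, 2016-06-16 through 2016-06-19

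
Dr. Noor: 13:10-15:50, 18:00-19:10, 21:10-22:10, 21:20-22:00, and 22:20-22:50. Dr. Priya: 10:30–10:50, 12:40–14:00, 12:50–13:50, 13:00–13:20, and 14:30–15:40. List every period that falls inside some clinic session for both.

13:10–14:00, 14:30–15:40

A, merged: 13:10–15:50, 18:00–19:10, 21:10–22:10, 22:20–22:50.
B, merged: 10:30–10:50, 12:40–14:00, 14:30–15:40.
13:10–15:50 ∩ B → 13:10–14:00, 14:30–15:40.
18:00–19:10 meets no B interval.
21:10–22:10 meets no B interval.
22:20–22:50 meets no B interval.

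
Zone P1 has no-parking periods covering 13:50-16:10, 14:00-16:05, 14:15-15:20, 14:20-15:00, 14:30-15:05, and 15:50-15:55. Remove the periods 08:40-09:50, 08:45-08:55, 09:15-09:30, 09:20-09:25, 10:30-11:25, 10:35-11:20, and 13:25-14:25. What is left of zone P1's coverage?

14:25–16:10

Merge the first list: 13:50–16:10.
Merge the second list: 08:40–09:50, 10:30–11:25, 13:25–14:25.
13:50–16:10 with B removed leaves 14:25–16:10.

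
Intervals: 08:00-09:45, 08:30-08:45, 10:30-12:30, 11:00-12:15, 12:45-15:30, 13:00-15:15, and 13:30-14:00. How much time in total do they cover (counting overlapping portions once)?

6 h 30 min

Merged: 08:00–09:45, 10:30–12:30, 12:45–15:30.
Lengths: 1 h 45 min + 2 h + 2 h 45 min = 6 h 30 min.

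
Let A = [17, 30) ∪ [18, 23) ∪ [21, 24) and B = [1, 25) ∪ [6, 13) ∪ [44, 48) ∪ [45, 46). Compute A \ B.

A, merged: [17, 30).
B, merged: [1, 25), [44, 48).
[17, 30) minus B → [25, 30).

[25, 30)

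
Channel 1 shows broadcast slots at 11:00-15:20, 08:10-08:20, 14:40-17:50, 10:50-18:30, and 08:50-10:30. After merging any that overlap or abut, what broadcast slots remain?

08:10-08:20, 08:50-10:30, 10:50-18:30

Sort by start: 08:10-08:20, 08:50-10:30, 10:50-18:30, 11:00-15:20, 14:40-17:50.
08:50-10:30 is disjoint → start new block.
10:50-18:30 is disjoint → start new block.
11:00-15:20 overlaps/touches 10:50-18:30 → extend to 10:50-18:30.
14:40-17:50 overlaps/touches 10:50-18:30 → extend to 10:50-18:30.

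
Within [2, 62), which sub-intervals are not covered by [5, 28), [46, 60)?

The merged coverage is [5, 28), [46, 60).
Complement within [2, 62): [2, 5), [28, 46), [60, 62).

[2, 5) ∪ [28, 46) ∪ [60, 62)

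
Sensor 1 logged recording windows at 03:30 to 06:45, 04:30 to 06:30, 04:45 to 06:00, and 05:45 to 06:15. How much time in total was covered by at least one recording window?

3 h 15 min

Merged: 03:30-06:45.
Length: 3 h 15 min.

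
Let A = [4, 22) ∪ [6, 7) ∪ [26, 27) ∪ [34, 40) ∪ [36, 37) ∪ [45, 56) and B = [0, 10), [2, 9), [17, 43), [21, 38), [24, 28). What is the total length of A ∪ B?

54

First set merges to [4, 22), [26, 27), [34, 40), [45, 56).
Second set merges to [0, 10), [17, 43).
A ∪ B = [0, 43), [45, 56).
Total: 43 + 11 = 54.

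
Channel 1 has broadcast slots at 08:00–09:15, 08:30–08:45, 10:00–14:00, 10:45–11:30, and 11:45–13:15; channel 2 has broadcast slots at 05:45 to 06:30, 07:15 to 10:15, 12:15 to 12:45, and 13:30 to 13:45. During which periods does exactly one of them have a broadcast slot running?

05:45–06:30, 07:15–08:00, 09:15–10:00, 10:15–12:15, 12:45–13:30, 13:45–14:00

First set merges to 08:00–09:15, 10:00–14:00.
Only in the first: 10:15–12:15, 12:45–13:30, 13:45–14:00.
Only in the second: 05:45–06:30, 07:15–08:00, 09:15–10:00.
Together these are the periods covered by exactly one.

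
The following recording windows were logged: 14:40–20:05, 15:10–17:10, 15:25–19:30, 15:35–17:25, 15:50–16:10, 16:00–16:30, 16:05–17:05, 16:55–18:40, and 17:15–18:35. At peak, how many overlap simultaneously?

Walk the sorted start/end points keeping a running depth.
The depth first hits 7 at 16:05.

7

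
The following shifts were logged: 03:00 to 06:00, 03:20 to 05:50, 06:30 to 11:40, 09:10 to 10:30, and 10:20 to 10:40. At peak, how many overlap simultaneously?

Walk the sorted start/end points keeping a running depth.
The depth first hits 3 at 10:20.

3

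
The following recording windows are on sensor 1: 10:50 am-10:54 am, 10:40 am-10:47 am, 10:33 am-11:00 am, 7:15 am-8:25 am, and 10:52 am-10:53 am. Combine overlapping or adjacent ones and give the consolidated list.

Sort by start: 7:15 am–8:25 am, 10:33 am–11:00 am, 10:40 am–10:47 am, 10:50 am–10:54 am, 10:52 am–10:53 am.
10:33 am–11:00 am is disjoint → start new block.
10:40 am–10:47 am overlaps/touches 10:33 am–11:00 am → extend to 10:33 am–11:00 am.
10:50 am–10:54 am overlaps/touches 10:33 am–11:00 am → extend to 10:33 am–11:00 am.
10:52 am–10:53 am overlaps/touches 10:33 am–11:00 am → extend to 10:33 am–11:00 am.

7:15 am–8:25 am, 10:33 am–11:00 am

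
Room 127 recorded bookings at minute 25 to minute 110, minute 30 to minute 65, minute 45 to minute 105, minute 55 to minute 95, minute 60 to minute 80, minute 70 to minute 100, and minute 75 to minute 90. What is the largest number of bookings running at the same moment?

6

At minute 75, 6 of the intervals are simultaneously active.
No point has more.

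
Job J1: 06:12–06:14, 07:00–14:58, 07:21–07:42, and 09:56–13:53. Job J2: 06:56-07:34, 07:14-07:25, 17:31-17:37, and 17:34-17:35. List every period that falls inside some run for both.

A, merged: 06:12-06:14, 07:00-14:58.
B, merged: 06:56-07:34, 17:31-17:37.
06:12-06:14: no overlap with the second set.
07:00-14:58 meets the second set on 07:00-07:34.

07:00-07:34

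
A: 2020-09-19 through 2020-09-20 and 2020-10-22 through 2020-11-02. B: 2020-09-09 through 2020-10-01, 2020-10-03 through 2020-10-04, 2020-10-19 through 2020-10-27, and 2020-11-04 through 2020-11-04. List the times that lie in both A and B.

2020-09-19 through 2020-09-20, 2020-10-22 through 2020-10-27

2020-09-19 through 2020-09-20 meets the second set on 2020-09-19 through 2020-09-20.
2020-10-22 through 2020-11-02 meets the second set on 2020-10-22 through 2020-10-27.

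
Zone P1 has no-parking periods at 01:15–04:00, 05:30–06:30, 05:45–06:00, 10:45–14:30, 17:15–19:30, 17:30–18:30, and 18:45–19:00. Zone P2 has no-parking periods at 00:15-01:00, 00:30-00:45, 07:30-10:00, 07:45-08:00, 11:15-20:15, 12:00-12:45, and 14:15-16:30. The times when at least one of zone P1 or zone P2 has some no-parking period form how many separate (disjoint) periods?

5

A, merged: 01:15-04:00, 05:30-06:30, 10:45-14:30, 17:15-19:30.
B, merged: 00:15-01:00, 07:30-10:00, 11:15-20:15.
A ∪ B = 00:15-01:00, 01:15-04:00, 05:30-06:30, 07:30-10:00, 10:45-20:15.
That is 5 disjoint pieces.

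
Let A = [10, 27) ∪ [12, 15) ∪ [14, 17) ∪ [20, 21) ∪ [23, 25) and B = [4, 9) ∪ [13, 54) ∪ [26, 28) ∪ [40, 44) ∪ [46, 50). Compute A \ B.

Merge the first list: [10, 27).
Merge the second list: [4, 9), [13, 54).
[10, 27) with B removed leaves [10, 13).

[10, 13)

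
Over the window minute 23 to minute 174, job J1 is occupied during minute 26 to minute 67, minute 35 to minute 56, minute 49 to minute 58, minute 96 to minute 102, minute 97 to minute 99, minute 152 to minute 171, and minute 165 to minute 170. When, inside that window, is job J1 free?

The merged coverage is minute 26 to minute 67, minute 96 to minute 102, minute 152 to minute 171.
Complement within minute 23 to minute 174: minute 23 to minute 26, minute 67 to minute 96, minute 102 to minute 152, minute 171 to minute 174.

minute 23 to minute 26, minute 67 to minute 96, minute 102 to minute 152, minute 171 to minute 174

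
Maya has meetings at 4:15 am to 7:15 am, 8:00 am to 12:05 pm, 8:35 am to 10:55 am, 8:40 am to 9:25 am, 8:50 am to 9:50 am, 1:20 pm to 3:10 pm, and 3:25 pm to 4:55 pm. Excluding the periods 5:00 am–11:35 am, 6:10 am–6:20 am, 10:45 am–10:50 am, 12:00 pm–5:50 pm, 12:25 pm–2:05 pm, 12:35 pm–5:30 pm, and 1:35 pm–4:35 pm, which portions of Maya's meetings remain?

4:15 am-5:00 am, 11:35 am-12:00 pm

Merge the first list: 4:15 am-7:15 am, 8:00 am-12:05 pm, 1:20 pm-3:10 pm, 3:25 pm-4:55 pm.
Merge the second list: 5:00 am-11:35 am, 12:00 pm-5:50 pm.
4:15 am-7:15 am with B removed leaves 4:15 am-5:00 am.
8:00 am-12:05 pm with B removed leaves 11:35 am-12:00 pm.
1:20 pm-3:10 pm lies entirely inside B → drops out.
3:25 pm-4:55 pm lies entirely inside B → drops out.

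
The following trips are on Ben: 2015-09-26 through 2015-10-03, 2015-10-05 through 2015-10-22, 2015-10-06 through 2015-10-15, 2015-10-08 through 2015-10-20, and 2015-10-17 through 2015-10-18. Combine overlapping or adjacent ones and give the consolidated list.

2015-10-05 through 2015-10-22 is disjoint → start new block.
2015-10-06 through 2015-10-15 overlaps/touches 2015-10-05 through 2015-10-22 → extend to 2015-10-05 through 2015-10-22.
2015-10-08 through 2015-10-20 overlaps/touches 2015-10-05 through 2015-10-22 → extend to 2015-10-05 through 2015-10-22.
2015-10-17 through 2015-10-18 overlaps/touches 2015-10-05 through 2015-10-22 → extend to 2015-10-05 through 2015-10-22.

2015-09-26 through 2015-10-03, 2015-10-05 through 2015-10-22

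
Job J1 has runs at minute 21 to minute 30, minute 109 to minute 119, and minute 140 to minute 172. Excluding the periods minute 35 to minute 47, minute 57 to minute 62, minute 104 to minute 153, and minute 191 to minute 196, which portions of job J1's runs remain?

minute 21 to minute 30, minute 153 to minute 172

minute 21 to minute 30: no B overlap → unchanged.
minute 109 to minute 119: fully covered by B → removed.
minute 140 to minute 172 minus B → minute 153 to minute 172.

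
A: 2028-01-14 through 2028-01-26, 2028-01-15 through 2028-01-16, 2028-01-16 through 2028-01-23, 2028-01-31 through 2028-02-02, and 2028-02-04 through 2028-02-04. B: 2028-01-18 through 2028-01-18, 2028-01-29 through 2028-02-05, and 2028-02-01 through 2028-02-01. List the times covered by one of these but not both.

Merge the first list: 2028-01-14 through 2028-01-26, 2028-01-31 through 2028-02-02, 2028-02-04 through 2028-02-04.
Merge the second list: 2028-01-18 through 2028-01-18, 2028-01-29 through 2028-02-05.
A \ B = 2028-01-14 through 2028-01-17, 2028-01-19 through 2028-01-26.
B \ A = 2028-01-29 through 2028-01-30, 2028-02-03 through 2028-02-03, 2028-02-05 through 2028-02-05.
Union of the two gives the symmetric difference.

2028-01-14 through 2028-01-17, 2028-01-19 through 2028-01-26, 2028-01-29 through 2028-01-30, 2028-02-03 through 2028-02-03, 2028-02-05 through 2028-02-05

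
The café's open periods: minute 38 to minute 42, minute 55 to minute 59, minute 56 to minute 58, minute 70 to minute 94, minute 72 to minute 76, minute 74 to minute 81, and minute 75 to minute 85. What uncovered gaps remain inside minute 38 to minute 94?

Covered (merged): minute 38 to minute 42, minute 55 to minute 59, minute 70 to minute 94.
Complement within minute 38 to minute 94: minute 42 to minute 55, minute 59 to minute 70.

minute 42 to minute 55, minute 59 to minute 70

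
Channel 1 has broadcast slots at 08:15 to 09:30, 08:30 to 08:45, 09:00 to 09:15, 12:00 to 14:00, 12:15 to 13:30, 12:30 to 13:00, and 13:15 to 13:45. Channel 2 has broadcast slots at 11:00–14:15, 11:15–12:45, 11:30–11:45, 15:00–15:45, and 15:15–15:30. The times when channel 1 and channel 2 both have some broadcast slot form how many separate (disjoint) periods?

1

A, merged: 08:15–09:30, 12:00–14:00.
B, merged: 11:00–14:15, 15:00–15:45.
A ∩ B = 12:00–14:00.
That is 1 disjoint piece.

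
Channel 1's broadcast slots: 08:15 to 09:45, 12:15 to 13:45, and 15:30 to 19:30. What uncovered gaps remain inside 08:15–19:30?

Covered (merged): 08:15–09:45, 12:15–13:45, 15:30–19:30.
Gaps within 08:15–19:30: 09:45–12:15, 13:45–15:30.

09:45–12:15, 13:45–15:30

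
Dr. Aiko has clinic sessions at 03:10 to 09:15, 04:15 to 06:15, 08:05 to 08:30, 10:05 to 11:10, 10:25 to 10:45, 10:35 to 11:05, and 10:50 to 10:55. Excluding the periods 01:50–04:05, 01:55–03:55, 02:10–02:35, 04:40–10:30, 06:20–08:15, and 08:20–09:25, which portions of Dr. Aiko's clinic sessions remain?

04:05–04:40, 10:30–11:10

First set merges to 03:10–09:15, 10:05–11:10.
Second set merges to 01:50–04:05, 04:40–10:30.
03:10–09:15 \ B = 04:05–04:40.
10:05–11:10 \ B = 10:30–11:10.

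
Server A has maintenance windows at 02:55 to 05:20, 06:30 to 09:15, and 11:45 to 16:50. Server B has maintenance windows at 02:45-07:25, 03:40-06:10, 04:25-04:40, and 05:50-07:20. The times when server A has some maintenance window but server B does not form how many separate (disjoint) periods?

Second set merges to 02:45–07:25.
A \ B = 07:25–09:15, 11:45–16:50.
That is 2 disjoint pieces.

2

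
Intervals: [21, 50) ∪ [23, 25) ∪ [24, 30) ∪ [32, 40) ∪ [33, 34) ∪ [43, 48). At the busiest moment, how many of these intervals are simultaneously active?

3

Walk the sorted start/end points keeping a running depth.
The depth first hits 3 at 24.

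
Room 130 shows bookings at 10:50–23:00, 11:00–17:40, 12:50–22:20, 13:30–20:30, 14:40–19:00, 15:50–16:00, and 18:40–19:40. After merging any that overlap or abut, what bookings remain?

10:50–23:00

11:00–17:40 overlaps/touches 10:50–23:00 → extend to 10:50–23:00.
12:50–22:20 overlaps/touches 10:50–23:00 → extend to 10:50–23:00.
13:30–20:30 overlaps/touches 10:50–23:00 → extend to 10:50–23:00.
14:40–19:00 overlaps/touches 10:50–23:00 → extend to 10:50–23:00.
15:50–16:00 overlaps/touches 10:50–23:00 → extend to 10:50–23:00.
18:40–19:40 overlaps/touches 10:50–23:00 → extend to 10:50–23:00.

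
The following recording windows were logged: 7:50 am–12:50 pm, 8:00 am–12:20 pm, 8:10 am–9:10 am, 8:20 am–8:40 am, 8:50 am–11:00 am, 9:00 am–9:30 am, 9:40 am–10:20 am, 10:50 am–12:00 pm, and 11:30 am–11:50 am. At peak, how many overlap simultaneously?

At 9:00 am, 5 of the intervals are simultaneously active.
No point has more.

5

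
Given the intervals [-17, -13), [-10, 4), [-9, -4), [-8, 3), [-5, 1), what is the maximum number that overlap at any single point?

At -5, 4 of the intervals are simultaneously active.
No point has more.

4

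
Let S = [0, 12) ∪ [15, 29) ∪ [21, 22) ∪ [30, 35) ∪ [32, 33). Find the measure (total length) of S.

Merged: [0, 12), [15, 29), [30, 35).
Lengths: 12 + 14 + 5 = 31.

31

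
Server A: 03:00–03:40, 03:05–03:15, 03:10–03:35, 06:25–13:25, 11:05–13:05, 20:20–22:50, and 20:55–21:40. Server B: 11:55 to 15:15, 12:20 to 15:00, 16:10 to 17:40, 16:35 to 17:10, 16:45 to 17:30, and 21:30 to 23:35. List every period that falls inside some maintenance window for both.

A, merged: 03:00-03:40, 06:25-13:25, 20:20-22:50.
B, merged: 11:55-15:15, 16:10-17:40, 21:30-23:35.
03:00-03:40 meets no B interval.
06:25-13:25 ∩ B → 11:55-13:25.
20:20-22:50 ∩ B → 21:30-22:50.

11:55-13:25, 21:30-22:50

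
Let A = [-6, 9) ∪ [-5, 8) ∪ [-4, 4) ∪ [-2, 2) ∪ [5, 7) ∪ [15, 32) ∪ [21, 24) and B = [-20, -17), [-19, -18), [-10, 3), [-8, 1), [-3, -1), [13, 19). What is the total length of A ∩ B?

13

Merge the first list: [-6, 9), [15, 32).
Merge the second list: [-20, -17), [-10, 3), [13, 19).
A ∩ B = [-6, 3), [15, 19).
Total: 9 + 4 = 13.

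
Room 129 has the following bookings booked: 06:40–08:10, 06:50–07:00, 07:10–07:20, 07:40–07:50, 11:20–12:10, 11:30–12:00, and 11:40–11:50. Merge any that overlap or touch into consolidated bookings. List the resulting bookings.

06:50–07:00 overlaps/touches 06:40–08:10 → extend to 06:40–08:10.
07:10–07:20 overlaps/touches 06:40–08:10 → extend to 06:40–08:10.
07:40–07:50 overlaps/touches 06:40–08:10 → extend to 06:40–08:10.
11:20–12:10 is disjoint → start new block.
11:30–12:00 overlaps/touches 11:20–12:10 → extend to 11:20–12:10.
11:40–11:50 overlaps/touches 11:20–12:10 → extend to 11:20–12:10.

06:40–08:10, 11:20–12:10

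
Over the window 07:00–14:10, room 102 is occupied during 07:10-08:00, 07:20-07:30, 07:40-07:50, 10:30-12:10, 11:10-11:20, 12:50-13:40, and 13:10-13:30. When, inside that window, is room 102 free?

Covered (merged): 07:10-08:00, 10:30-12:10, 12:50-13:40.
Gaps within 07:00-14:10: 07:00-07:10, 08:00-10:30, 12:10-12:50, 13:40-14:10.

07:00-07:10, 08:00-10:30, 12:10-12:50, 13:40-14:10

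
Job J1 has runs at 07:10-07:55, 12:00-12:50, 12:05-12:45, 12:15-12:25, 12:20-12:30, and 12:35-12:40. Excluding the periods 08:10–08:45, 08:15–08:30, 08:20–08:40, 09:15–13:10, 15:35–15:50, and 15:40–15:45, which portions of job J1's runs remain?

A, merged: 07:10-07:55, 12:00-12:50.
B, merged: 08:10-08:45, 09:15-13:10, 15:35-15:50.
07:10-07:55: no B overlap → unchanged.
12:00-12:50: fully covered by B → removed.

07:10-07:55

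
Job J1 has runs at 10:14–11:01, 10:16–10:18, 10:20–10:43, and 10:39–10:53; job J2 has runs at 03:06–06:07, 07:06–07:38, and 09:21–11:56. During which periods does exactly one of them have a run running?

03:06–06:07, 07:06–07:38, 09:21–10:14, 11:01–11:56

Merge the first list: 10:14–11:01.
A but not B: none.
B but not A: 03:06–06:07, 07:06–07:38, 09:21–10:14, 11:01–11:56.
Combining gives A △ B.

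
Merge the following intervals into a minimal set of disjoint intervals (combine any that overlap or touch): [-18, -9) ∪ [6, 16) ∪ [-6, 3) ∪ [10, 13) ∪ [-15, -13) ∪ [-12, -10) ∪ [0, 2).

Sort by start: [-18, -9), [-15, -13), [-12, -10), [-6, 3), [0, 2), [6, 16), [10, 13).
[-15, -13) overlaps/touches [-18, -9) → extend to [-18, -9).
[-12, -10) overlaps/touches [-18, -9) → extend to [-18, -9).
[-6, 3) is disjoint → start new block.
[0, 2) overlaps/touches [-6, 3) → extend to [-6, 3).
[6, 16) is disjoint → start new block.
[10, 13) overlaps/touches [6, 16) → extend to [6, 16).

[-18, -9) ∪ [-6, 3) ∪ [6, 16)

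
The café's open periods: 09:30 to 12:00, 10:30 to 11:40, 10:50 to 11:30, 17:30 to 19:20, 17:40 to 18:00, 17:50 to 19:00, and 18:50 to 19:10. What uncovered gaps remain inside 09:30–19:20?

After merging, the occupied span is 09:30-12:00, 17:30-19:20.
Uncovered inside 09:30-19:20: 12:00-17:30.

12:00-17:30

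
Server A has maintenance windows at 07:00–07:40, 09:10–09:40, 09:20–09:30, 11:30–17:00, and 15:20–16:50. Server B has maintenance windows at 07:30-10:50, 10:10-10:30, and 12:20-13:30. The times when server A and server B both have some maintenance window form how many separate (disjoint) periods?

First set merges to 07:00–07:40, 09:10–09:40, 11:30–17:00.
Second set merges to 07:30–10:50, 12:20–13:30.
A ∩ B = 07:30–07:40, 09:10–09:40, 12:20–13:30.
That is 3 disjoint pieces.

3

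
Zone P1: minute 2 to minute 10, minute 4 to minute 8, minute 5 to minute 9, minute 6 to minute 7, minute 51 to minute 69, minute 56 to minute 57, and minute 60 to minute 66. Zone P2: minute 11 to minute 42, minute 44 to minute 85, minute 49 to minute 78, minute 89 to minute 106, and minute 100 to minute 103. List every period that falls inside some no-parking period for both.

Merge the first list: minute 2 to minute 10, minute 51 to minute 69.
Merge the second list: minute 11 to minute 42, minute 44 to minute 85, minute 89 to minute 106.
minute 2 to minute 10 falls entirely outside B.
minute 51 to minute 69 overlaps B on minute 51 to minute 69.

minute 51 to minute 69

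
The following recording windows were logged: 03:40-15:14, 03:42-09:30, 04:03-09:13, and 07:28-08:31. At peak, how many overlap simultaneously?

Sweep endpoints in order; track running count of active intervals.
Peak of 4 reached at 07:28.

4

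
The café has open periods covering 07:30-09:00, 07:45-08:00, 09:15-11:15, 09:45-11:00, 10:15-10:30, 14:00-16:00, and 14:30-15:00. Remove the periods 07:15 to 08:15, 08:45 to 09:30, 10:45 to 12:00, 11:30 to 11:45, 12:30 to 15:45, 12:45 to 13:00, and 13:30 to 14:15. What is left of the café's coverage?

Merge the first list: 07:30–09:00, 09:15–11:15, 14:00–16:00.
Merge the second list: 07:15–08:15, 08:45–09:30, 10:45–12:00, 12:30–15:45.
07:30–09:00 \ B = 08:15–08:45.
09:15–11:15 \ B = 09:30–10:45.
14:00–16:00 \ B = 15:45–16:00.

08:15–08:45, 09:30–10:45, 15:45–16:00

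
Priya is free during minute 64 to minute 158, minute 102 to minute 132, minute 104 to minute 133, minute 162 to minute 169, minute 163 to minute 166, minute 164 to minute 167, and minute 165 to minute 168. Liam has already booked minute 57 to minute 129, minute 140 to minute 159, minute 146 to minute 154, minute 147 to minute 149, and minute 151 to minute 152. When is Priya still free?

Merge the first list: minute 64 to minute 158, minute 162 to minute 169.
Merge the second list: minute 57 to minute 129, minute 140 to minute 159.
minute 64 to minute 158 \ B = minute 129 to minute 140.
minute 162 to minute 169: nothing removed.

minute 129 to minute 140, minute 162 to minute 169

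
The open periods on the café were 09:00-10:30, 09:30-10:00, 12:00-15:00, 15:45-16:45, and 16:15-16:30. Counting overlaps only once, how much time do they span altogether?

5 h 30 min

Merged: 09:00–10:30, 12:00–15:00, 15:45–16:45.
Lengths: 1 h 30 min + 3 h + 1 h = 5 h 30 min.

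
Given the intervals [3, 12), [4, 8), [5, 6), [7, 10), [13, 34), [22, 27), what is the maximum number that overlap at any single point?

At 5, 3 of the intervals are simultaneously active.
No point has more.

3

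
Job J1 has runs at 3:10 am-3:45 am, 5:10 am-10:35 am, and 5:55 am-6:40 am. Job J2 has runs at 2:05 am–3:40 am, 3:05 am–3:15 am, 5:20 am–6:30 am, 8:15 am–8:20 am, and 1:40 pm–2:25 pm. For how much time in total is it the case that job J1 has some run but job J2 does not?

Merge the first list: 3:10 am–3:45 am, 5:10 am–10:35 am.
Merge the second list: 2:05 am–3:40 am, 5:20 am–6:30 am, 8:15 am–8:20 am, 1:40 pm–2:25 pm.
A \ B = 3:40 am–3:45 am, 5:10 am–5:20 am, 6:30 am–8:15 am, 8:20 am–10:35 am.
Total: 5 min + 10 min + 1 h 45 min + 2 h 15 min = 4 h 15 min.

4 h 15 min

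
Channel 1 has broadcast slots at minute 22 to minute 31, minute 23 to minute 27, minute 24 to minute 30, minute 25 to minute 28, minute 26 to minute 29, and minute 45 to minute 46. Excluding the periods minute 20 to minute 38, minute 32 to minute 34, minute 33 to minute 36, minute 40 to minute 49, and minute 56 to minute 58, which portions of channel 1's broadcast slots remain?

none

First set merges to minute 22 to minute 31, minute 45 to minute 46.
Second set merges to minute 20 to minute 38, minute 40 to minute 49, minute 56 to minute 58.
minute 22 to minute 31: fully covered by B → removed.
minute 45 to minute 46: fully covered by B → removed.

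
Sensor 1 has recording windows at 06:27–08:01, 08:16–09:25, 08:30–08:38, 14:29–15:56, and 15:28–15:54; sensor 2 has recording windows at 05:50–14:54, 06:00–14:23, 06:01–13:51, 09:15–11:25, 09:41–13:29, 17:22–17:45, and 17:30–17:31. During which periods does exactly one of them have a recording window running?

05:50-06:27, 08:01-08:16, 09:25-14:29, 14:54-15:56, 17:22-17:45

First set merges to 06:27-08:01, 08:16-09:25, 14:29-15:56.
Second set merges to 05:50-14:54, 17:22-17:45.
A \ B = 14:54-15:56.
B \ A = 05:50-06:27, 08:01-08:16, 09:25-14:29, 17:22-17:45.
Union of the two gives the symmetric difference.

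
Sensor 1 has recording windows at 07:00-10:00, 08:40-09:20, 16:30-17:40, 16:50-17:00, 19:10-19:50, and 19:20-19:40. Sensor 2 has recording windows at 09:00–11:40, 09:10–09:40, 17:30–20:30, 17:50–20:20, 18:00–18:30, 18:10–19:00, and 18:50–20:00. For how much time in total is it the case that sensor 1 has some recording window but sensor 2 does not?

First set merges to 07:00–10:00, 16:30–17:40, 19:10–19:50.
Second set merges to 09:00–11:40, 17:30–20:30.
A \ B = 07:00–09:00, 16:30–17:30.
Total: 2 h + 1 h = 3 h.

3 h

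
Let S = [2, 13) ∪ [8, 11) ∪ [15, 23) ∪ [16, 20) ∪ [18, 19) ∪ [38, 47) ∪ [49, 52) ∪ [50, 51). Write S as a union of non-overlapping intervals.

[2, 13) ∪ [15, 23) ∪ [38, 47) ∪ [49, 52)

[8, 11) overlaps/touches [2, 13) → extend to [2, 13).
[15, 23) is disjoint → start new block.
[16, 20) overlaps/touches [15, 23) → extend to [15, 23).
[18, 19) overlaps/touches [15, 23) → extend to [15, 23).
[38, 47) is disjoint → start new block.
[49, 52) is disjoint → start new block.
[50, 51) overlaps/touches [49, 52) → extend to [49, 52).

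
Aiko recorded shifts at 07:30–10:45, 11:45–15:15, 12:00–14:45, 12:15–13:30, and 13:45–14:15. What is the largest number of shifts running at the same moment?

At 12:15, 3 of the intervals are simultaneously active.
No point has more.

3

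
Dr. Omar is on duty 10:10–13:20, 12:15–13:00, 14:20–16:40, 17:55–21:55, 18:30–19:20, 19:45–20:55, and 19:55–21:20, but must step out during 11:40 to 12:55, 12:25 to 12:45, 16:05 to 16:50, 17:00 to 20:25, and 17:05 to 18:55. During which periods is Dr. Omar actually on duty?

Merge the first list: 10:10–13:20, 14:20–16:40, 17:55–21:55.
Merge the second list: 11:40–12:55, 16:05–16:50, 17:00–20:25.
10:10–13:20 \ B = 10:10–11:40, 12:55–13:20.
14:20–16:40 \ B = 14:20–16:05.
17:55–21:55 \ B = 20:25–21:55.

10:10–11:40, 12:55–13:20, 14:20–16:05, 20:25–21:55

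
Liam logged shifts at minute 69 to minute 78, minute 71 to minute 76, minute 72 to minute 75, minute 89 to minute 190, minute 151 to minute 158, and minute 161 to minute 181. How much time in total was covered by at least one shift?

Merged: minute 69 to minute 78, minute 89 to minute 190.
Lengths: 9 minutes + 101 minutes = 110 minutes.

110 minutes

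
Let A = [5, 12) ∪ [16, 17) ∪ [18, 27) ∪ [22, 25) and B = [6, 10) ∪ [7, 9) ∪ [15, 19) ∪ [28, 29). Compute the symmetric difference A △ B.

[5, 6) ∪ [10, 12) ∪ [15, 16) ∪ [17, 18) ∪ [19, 27) ∪ [28, 29)

Merge the first list: [5, 12), [16, 17), [18, 27).
Merge the second list: [6, 10), [15, 19), [28, 29).
A \ B = [5, 6), [10, 12), [19, 27).
B \ A = [15, 16), [17, 18), [28, 29).
Union of the two gives the symmetric difference.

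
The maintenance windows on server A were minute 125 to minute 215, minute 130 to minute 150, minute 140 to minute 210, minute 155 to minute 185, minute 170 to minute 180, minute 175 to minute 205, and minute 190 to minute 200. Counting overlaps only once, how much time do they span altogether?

90 minutes

Merged: minute 125 to minute 215.
Length: 90 minutes.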